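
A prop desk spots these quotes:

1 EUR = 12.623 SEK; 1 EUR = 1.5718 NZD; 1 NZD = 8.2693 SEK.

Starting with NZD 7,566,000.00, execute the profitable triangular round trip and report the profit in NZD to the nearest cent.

Profitable loop is NZD → SEK → EUR → NZD:
NZD 7,566,000.00 × 8.2693 = SEK 62,565,523.80
SEK 62,565,523.80 ÷ 12.623 = EUR 4,956,470.24
EUR 4,956,470.24 × 1.5718 = NZD 7,790,579.92
Profit = NZD 7,790,579.92 − NZD 7,566,000.00

Profit: NZD 224,579.92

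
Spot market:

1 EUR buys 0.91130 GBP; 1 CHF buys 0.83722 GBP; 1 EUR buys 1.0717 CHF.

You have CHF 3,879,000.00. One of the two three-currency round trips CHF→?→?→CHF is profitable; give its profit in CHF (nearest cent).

Profit: CHF 60,746.92

Profitable loop is CHF → EUR → GBP → CHF:
CHF 3,879,000.00 ÷ 1.0717 = EUR 3,619,483.06
EUR 3,619,483.06 × 0.91130 = GBP 3,298,434.92
GBP 3,298,434.92 ÷ 0.83722 = CHF 3,939,746.92
Profit = CHF 3,939,746.92 − CHF 3,879,000.00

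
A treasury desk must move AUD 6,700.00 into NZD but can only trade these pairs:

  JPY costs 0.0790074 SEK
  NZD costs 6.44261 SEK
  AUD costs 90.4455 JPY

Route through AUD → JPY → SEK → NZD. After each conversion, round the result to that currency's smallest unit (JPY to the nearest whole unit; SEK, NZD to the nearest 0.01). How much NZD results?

AUD 6,700.00 × 90.4455 = JPY 605,985
JPY 605,985 × 0.0790074 = SEK 47,877.30
SEK 47,877.30 ÷ 6.44261 = NZD 7,431.35

NZD 7,431.35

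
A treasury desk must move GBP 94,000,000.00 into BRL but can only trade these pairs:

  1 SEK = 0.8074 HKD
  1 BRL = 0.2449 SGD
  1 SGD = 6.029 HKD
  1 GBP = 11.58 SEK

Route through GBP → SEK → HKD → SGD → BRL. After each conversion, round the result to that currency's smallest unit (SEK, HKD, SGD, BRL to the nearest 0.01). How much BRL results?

BRL 595,238,603.47

GBP 94,000,000.00 × 11.58 = SEK 1,088,520,000.00
SEK 1,088,520,000.00 × 0.8074 = HKD 878,871,048.00
HKD 878,871,048.00 ÷ 6.029 = SGD 145,773,933.99
SGD 145,773,933.99 ÷ 0.2449 = BRL 595,238,603.47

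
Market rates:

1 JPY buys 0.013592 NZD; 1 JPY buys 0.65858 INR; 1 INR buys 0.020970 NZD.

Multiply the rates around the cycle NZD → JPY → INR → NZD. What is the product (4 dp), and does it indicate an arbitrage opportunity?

1.0161 (arbitrage exists)

Around NZD → JPY → INR → NZD: 1 ÷ 0.013592 × 0.65858 × 0.020970 = 1.016070
Product > 1; profitable direction is NZD → JPY → INR → NZD.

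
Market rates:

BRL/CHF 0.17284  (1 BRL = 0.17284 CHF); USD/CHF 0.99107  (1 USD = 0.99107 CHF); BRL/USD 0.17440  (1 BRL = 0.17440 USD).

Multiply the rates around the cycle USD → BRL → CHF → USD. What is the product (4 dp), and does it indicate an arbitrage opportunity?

1.0000 (no arbitrage)

Around USD → BRL → CHF → USD: 1 ÷ 0.17440 × 0.17284 ÷ 0.99107 = 0.999985
Product ≈ 1 (deviation 0.002%, within rounding noise).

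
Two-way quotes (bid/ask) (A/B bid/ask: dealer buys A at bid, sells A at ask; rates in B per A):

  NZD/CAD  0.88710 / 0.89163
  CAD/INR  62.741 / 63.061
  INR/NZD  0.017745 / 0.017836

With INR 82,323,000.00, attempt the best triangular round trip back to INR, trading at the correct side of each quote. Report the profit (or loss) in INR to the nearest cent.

Net result: INR -235,278.90 (no profitable arbitrage after spreads)

Best loop INR → CAD → NZD → INR:
INR 82,323,000.00 ÷ 63.061 (buy CAD at ask) = CAD 1,305,450.28
CAD 1,305,450.28 ÷ 0.89163 (buy NZD at ask) = NZD 1,464,116.59
NZD 1,464,116.59 ÷ 0.017836 (buy INR at ask) = INR 82,087,721.10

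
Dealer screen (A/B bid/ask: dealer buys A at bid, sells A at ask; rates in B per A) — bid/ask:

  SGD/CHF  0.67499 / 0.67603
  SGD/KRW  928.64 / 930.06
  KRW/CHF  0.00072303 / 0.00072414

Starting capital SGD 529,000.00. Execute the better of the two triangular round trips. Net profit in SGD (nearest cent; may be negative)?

Best loop SGD → CHF → KRW → SGD:
SGD 529,000.00 × 0.67499 (sell SGD at bid) = CHF 357,069.71
CHF 357,069.71 ÷ 0.00072414 (buy KRW at ask) = KRW 493,094,857
KRW 493,094,857 ÷ 930.06 (buy SGD at ask) = SGD 530,175.32

Net profit: SGD 1,175.32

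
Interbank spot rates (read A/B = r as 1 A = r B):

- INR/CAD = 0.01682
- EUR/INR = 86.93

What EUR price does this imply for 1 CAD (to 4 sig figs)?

CAD/EUR = 0.6839

1 CAD ÷ 0.01682 = 59.453 INR
59.453 INR ÷ 86.93 = 0.683918 EUR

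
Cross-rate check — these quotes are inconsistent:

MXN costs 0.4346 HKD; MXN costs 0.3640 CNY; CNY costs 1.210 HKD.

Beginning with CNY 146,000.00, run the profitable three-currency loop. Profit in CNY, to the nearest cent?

Profit: CNY 1,961.90

Profitable loop is CNY → HKD → MXN → CNY:
CNY 146,000.00 × 1.210 = HKD 176,660.00
HKD 176,660.00 ÷ 0.4346 = MXN 406,488.73
MXN 406,488.73 × 0.3640 = CNY 147,961.90
Profit = CNY 147,961.90 − CNY 146,000.00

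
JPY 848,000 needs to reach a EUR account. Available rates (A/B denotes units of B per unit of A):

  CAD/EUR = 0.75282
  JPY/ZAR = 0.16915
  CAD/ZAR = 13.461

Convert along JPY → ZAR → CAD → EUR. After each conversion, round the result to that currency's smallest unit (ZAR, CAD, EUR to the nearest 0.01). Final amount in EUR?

JPY 848,000 × 0.16915 = ZAR 143,439.20
ZAR 143,439.20 ÷ 13.461 = CAD 10,655.91
CAD 10,655.91 × 0.75282 = EUR 8,021.98

EUR 8,021.98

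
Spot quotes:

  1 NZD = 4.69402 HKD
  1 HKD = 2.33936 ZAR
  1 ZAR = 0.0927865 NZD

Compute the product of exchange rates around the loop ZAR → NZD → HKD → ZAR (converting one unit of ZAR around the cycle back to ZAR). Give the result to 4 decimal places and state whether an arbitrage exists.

1.0189 (arbitrage exists)

Around ZAR → NZD → HKD → ZAR: 1 × 0.0927865 × 4.69402 × 2.33936 = 1.018889
Product > 1; profitable direction is ZAR → NZD → HKD → ZAR.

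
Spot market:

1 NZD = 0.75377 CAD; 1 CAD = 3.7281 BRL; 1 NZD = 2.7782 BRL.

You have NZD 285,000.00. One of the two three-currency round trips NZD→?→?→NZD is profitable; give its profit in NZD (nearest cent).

Profitable loop is NZD → CAD → BRL → NZD:
NZD 285,000.00 × 0.75377 = CAD 214,824.45
CAD 214,824.45 × 3.7281 = BRL 800,887.03
BRL 800,887.03 ÷ 2.7782 = NZD 288,275.51
Profit = NZD 288,275.51 − NZD 285,000.00

Profit: NZD 3,275.51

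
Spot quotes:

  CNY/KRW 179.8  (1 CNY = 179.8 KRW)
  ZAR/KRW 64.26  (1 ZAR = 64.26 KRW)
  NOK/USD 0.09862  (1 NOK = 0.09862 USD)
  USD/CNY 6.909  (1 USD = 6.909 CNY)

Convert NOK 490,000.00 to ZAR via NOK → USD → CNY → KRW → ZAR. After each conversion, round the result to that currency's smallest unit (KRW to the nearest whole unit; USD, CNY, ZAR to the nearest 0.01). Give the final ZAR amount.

NOK 490,000.00 × 0.09862 = USD 48,323.80
USD 48,323.80 × 6.909 = CNY 333,869.13
CNY 333,869.13 × 179.8 = KRW 60,029,670
KRW 60,029,670 ÷ 64.26 = ZAR 934,168.53

ZAR 934,168.53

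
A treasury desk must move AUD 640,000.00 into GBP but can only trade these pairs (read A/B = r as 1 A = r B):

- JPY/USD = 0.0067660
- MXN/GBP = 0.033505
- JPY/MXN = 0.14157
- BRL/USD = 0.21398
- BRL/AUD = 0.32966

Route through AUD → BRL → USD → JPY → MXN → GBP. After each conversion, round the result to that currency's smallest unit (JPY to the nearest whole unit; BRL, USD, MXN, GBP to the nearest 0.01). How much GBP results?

AUD 640,000.00 ÷ 0.32966 = BRL 1,941,394.16
BRL 1,941,394.16 × 0.21398 = USD 415,419.52
USD 415,419.52 ÷ 0.0067660 = JPY 61,398,096
JPY 61,398,096 × 0.14157 = MXN 8,692,128.45
MXN 8,692,128.45 × 0.033505 = GBP 291,229.76

GBP 291,229.76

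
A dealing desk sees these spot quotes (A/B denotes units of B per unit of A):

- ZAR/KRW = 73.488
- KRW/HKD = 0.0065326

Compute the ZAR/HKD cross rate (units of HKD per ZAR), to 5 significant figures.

1 ZAR × 73.488 = 73.488 KRW
73.488 KRW × 0.0065326 = 0.480068 HKD

ZAR/HKD = 0.48007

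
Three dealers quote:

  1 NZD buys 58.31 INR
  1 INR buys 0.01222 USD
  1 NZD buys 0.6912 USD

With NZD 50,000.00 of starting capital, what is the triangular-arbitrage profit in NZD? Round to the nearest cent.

Profitable loop is NZD → INR → USD → NZD:
NZD 50,000.00 × 58.31 = INR 2,915,500.00
INR 2,915,500.00 × 0.01222 = USD 35,627.41
USD 35,627.41 ÷ 0.6912 = NZD 51,544.29
Profit = NZD 51,544.29 − NZD 50,000.00

Profit: NZD 1,544.29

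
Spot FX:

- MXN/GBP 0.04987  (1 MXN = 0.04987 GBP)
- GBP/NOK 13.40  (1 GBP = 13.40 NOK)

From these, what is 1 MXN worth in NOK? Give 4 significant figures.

MXN/NOK = 0.6683

1 MXN × 0.04987 = 0.04987 GBP
0.04987 GBP × 13.40 = 0.668258 NOK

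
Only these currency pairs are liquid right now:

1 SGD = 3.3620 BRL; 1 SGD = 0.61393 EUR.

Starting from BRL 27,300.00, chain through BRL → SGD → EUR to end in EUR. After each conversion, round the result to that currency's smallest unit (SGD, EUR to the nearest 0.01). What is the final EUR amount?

BRL 27,300.00 ÷ 3.3620 = SGD 8,120.17
SGD 8,120.17 × 0.61393 = EUR 4,985.22

EUR 4,985.22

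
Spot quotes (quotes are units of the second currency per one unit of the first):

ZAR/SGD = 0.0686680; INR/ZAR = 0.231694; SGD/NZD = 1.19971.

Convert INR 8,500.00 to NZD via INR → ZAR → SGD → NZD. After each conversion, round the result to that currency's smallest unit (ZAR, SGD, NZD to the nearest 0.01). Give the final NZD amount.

INR 8,500.00 × 0.231694 = ZAR 1,969.40
ZAR 1,969.40 × 0.0686680 = SGD 135.23
SGD 135.23 × 1.19971 = NZD 162.24

NZD 162.24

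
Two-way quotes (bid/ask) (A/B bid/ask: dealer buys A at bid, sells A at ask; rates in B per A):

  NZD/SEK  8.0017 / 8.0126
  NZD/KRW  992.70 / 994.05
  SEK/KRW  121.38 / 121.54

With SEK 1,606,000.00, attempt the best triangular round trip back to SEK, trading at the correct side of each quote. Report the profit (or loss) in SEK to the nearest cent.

Net profit: SEK 31,083.64

Best loop SEK → NZD → KRW → SEK:
SEK 1,606,000.00 ÷ 8.0126 (buy NZD at ask) = NZD 200,434.32
NZD 200,434.32 × 992.70 (sell NZD at bid) = KRW 198,971,145
KRW 198,971,145 ÷ 121.54 (buy SEK at ask) = SEK 1,637,083.64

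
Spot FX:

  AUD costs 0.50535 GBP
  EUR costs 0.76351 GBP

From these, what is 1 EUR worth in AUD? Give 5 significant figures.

EUR/AUD = 1.5109

1 EUR × 0.76351 = 0.76351 GBP
0.76351 GBP ÷ 0.50535 = 1.51085 AUD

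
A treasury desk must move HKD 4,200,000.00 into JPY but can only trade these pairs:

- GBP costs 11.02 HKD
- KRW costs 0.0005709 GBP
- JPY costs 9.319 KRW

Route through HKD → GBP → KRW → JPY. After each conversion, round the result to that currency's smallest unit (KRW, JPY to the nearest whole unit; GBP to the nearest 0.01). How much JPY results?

JPY 71,637,157

HKD 4,200,000.00 ÷ 11.02 = GBP 381,125.23
GBP 381,125.23 ÷ 0.0005709 = KRW 667,586,670
KRW 667,586,670 ÷ 9.319 = JPY 71,637,157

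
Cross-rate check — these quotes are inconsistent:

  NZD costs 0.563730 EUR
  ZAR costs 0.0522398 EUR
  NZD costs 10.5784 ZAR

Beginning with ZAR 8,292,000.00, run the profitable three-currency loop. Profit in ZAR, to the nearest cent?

Profitable loop is ZAR → NZD → EUR → ZAR:
ZAR 8,292,000.00 ÷ 10.5784 = NZD 783,861.45
NZD 783,861.45 × 0.563730 = EUR 441,886.22
EUR 441,886.22 ÷ 0.0522398 = ZAR 8,458,803.77
Profit = ZAR 8,458,803.77 − ZAR 8,292,000.00

Profit: ZAR 166,803.77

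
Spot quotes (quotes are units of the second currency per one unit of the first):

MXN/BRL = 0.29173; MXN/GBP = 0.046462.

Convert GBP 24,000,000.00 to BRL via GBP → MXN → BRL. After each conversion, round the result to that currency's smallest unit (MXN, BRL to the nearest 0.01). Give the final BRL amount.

BRL 150,693,469.93

GBP 24,000,000.00 ÷ 0.046462 = MXN 516,551,160.09
MXN 516,551,160.09 × 0.29173 = BRL 150,693,469.93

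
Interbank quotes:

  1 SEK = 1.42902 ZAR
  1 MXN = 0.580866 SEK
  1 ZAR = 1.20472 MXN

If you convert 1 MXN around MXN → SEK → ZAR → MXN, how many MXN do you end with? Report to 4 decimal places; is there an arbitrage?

1.0000 (no arbitrage)

Around MXN → SEK → ZAR → MXN: 1 × 0.580866 × 1.42902 × 1.20472 = 1.000001
Product ≈ 1 (deviation 0.000%, within rounding noise).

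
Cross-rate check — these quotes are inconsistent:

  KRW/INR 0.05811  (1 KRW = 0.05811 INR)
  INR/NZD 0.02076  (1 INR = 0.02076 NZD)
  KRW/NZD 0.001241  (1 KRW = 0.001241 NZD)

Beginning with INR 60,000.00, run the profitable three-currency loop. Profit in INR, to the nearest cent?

Profit: INR 1,722.68

Profitable loop is INR → KRW → NZD → INR:
INR 60,000.00 ÷ 0.05811 = KRW 1,032,525
KRW 1,032,525 × 0.001241 = NZD 1,281.36
NZD 1,281.36 ÷ 0.02076 = INR 61,722.68
Profit = INR 61,722.68 − INR 60,000.00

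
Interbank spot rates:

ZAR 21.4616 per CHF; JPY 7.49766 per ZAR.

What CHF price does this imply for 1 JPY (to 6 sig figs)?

1 JPY ÷ 7.49766 = 0.133375 ZAR
0.133375 ZAR ÷ 21.4616 = 0.00621459 CHF

JPY/CHF = 0.00621459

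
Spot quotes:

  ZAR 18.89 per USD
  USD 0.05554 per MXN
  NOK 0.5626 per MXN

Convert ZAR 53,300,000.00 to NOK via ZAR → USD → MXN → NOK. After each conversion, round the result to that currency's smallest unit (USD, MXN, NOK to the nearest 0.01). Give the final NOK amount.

ZAR 53,300,000.00 ÷ 18.89 = USD 2,821,598.73
USD 2,821,598.73 ÷ 0.05554 = MXN 50,803,001.98
MXN 50,803,001.98 × 0.5626 = NOK 28,581,768.91

NOK 28,581,768.91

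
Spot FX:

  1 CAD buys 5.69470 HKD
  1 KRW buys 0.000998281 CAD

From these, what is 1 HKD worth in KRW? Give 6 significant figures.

HKD/KRW = 175.904

1 HKD ÷ 5.69470 = 0.175602 CAD
0.175602 CAD ÷ 0.000998281 = 175.904 KRW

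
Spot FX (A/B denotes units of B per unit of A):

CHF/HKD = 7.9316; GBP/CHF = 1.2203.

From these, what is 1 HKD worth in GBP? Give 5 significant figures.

1 HKD ÷ 7.9316 = 0.126078 CHF
0.126078 CHF ÷ 1.2203 = 0.103317 GBP

HKD/GBP = 0.10332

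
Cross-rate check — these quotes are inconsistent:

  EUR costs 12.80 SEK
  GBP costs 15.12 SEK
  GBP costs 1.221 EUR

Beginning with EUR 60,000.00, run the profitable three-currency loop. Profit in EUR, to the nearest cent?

Profitable loop is EUR → SEK → GBP → EUR:
EUR 60,000.00 × 12.80 = SEK 768,000.00
SEK 768,000.00 ÷ 15.12 = GBP 50,793.65
GBP 50,793.65 × 1.221 = EUR 62,019.05
Profit = EUR 62,019.05 − EUR 60,000.00

Profit: EUR 2,019.05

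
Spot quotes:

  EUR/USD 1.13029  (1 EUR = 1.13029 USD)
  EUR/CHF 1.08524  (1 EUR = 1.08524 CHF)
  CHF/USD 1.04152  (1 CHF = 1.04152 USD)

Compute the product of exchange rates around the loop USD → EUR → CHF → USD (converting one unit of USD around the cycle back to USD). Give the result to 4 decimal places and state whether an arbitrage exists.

1.0000 (no arbitrage)

Around USD → EUR → CHF → USD: 1 ÷ 1.13029 × 1.08524 × 1.04152 = 1.000008
Product ≈ 1 (deviation 0.001%, within rounding noise).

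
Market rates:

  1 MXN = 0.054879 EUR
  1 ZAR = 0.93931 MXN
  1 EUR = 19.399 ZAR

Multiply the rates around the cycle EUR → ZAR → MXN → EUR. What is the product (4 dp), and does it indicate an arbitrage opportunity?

Around EUR → ZAR → MXN → EUR: 1 × 19.399 × 0.93931 × 0.054879 = 0.999987
Product ≈ 1 (deviation 0.001%, within rounding noise).

1.0000 (no arbitrage)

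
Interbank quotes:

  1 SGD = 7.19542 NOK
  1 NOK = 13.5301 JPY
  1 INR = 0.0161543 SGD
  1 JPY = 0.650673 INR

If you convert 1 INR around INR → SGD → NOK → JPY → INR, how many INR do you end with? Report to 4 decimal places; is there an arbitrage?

Around INR → SGD → NOK → JPY → INR: 1 × 0.0161543 × 7.19542 × 13.5301 × 0.650673 = 1.023312
Product > 1; profitable direction is INR → SGD → NOK → JPY → INR.

1.0233 (arbitrage exists)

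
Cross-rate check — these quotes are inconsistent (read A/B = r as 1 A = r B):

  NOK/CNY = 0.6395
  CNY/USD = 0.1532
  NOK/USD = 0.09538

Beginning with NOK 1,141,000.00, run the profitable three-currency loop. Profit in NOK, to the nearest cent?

Profitable loop is NOK → CNY → USD → NOK:
NOK 1,141,000.00 × 0.6395 = CNY 729,669.50
CNY 729,669.50 × 0.1532 = USD 111,785.37
USD 111,785.37 ÷ 0.09538 = NOK 1,172,000.08
Profit = NOK 1,172,000.08 − NOK 1,141,000.00

Profit: NOK 31,000.08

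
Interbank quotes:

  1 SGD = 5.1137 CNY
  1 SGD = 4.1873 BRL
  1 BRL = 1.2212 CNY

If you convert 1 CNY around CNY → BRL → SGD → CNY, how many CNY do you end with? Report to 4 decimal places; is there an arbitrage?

Around CNY → BRL → SGD → CNY: 1 ÷ 1.2212 ÷ 4.1873 × 5.1137 = 1.000033
Product ≈ 1 (deviation 0.003%, within rounding noise).

1.0000 (no arbitrage)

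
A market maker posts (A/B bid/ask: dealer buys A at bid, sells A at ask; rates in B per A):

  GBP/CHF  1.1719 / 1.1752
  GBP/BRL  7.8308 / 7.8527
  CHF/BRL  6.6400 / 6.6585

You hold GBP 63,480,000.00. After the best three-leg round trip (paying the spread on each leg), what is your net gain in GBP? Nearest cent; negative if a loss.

Best loop GBP → BRL → CHF → GBP:
GBP 63,480,000.00 × 7.8308 (sell GBP at bid) = BRL 497,099,184.00
BRL 497,099,184.00 ÷ 6.6585 (buy CHF at ask) = CHF 74,656,331.61
CHF 74,656,331.61 ÷ 1.1752 (buy GBP at ask) = GBP 63,526,490.47

Net profit: GBP 46,490.47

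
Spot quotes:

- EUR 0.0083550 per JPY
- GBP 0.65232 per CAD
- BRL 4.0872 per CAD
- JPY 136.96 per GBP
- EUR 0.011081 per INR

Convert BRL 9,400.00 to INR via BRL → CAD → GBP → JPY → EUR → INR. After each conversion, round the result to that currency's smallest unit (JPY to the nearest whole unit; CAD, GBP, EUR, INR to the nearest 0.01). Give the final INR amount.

BRL 9,400.00 ÷ 4.0872 = CAD 2,299.86
CAD 2,299.86 × 0.65232 = GBP 1,500.24
GBP 1,500.24 × 136.96 = JPY 205,473
JPY 205,473 × 0.0083550 = EUR 1,716.73
EUR 1,716.73 ÷ 0.011081 = INR 154,925.55

INR 154,925.55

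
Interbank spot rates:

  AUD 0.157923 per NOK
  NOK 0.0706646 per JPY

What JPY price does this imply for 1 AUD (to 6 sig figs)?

AUD/JPY = 89.6092

1 AUD ÷ 0.157923 = 6.3322 NOK
6.3322 NOK ÷ 0.0706646 = 89.6092 JPY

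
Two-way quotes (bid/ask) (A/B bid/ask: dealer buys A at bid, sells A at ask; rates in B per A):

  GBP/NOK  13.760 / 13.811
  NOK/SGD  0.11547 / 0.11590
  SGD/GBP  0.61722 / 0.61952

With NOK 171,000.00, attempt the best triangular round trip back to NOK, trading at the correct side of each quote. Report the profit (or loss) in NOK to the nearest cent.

Best loop NOK → GBP → SGD → NOK:
NOK 171,000.00 ÷ 13.811 (buy GBP at ask) = GBP 12,381.44
GBP 12,381.44 ÷ 0.61952 (buy SGD at ask) = SGD 19,985.53
SGD 19,985.53 ÷ 0.11590 (buy NOK at ask) = NOK 172,437.70

Net profit: NOK 1,437.70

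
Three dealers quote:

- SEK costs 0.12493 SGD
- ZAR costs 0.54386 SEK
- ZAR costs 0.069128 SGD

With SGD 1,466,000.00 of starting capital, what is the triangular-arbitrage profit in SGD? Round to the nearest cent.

Profitable loop is SGD → SEK → ZAR → SGD:
SGD 1,466,000.00 ÷ 0.12493 = SEK 11,734,571.36
SEK 11,734,571.36 ÷ 0.54386 = ZAR 21,576,456.00
ZAR 21,576,456.00 × 0.069128 = SGD 1,491,537.25
Profit = SGD 1,491,537.25 − SGD 1,466,000.00

Profit: SGD 25,537.25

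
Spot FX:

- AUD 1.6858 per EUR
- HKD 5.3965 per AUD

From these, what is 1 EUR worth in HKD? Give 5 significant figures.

EUR/HKD = 9.0974

1 EUR × 1.6858 = 1.6858 AUD
1.6858 AUD × 5.3965 = 9.09742 HKD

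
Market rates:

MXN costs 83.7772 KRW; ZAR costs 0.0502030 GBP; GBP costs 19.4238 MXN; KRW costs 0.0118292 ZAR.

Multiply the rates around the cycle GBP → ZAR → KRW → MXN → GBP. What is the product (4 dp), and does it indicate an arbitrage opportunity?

1.0348 (arbitrage exists)

Around GBP → ZAR → KRW → MXN → GBP: 1 ÷ 0.0502030 ÷ 0.0118292 ÷ 83.7772 ÷ 19.4238 = 1.034796
Product > 1; profitable direction is GBP → ZAR → KRW → MXN → GBP.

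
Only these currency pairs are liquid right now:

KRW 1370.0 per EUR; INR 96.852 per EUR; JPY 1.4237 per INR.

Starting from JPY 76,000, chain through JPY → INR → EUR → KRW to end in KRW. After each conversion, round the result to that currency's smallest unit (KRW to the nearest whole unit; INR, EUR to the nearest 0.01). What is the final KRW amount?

KRW 755,103

JPY 76,000 ÷ 1.4237 = INR 53,382.03
INR 53,382.03 ÷ 96.852 = EUR 551.17
EUR 551.17 × 1370.0 = KRW 755,103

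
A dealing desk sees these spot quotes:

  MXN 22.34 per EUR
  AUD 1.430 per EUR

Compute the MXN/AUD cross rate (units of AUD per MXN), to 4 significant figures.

1 MXN ÷ 22.34 = 0.0447628 EUR
0.0447628 EUR × 1.430 = 0.0640107 AUD

MXN/AUD = 0.06401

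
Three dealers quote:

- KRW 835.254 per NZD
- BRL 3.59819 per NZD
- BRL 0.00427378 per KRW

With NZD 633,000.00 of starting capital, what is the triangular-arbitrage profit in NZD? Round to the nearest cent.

Profit: NZD 5,053.47

Profitable loop is NZD → BRL → KRW → NZD:
NZD 633,000.00 × 3.59819 = BRL 2,277,654.27
BRL 2,277,654.27 ÷ 0.00427378 = KRW 532,936,714
KRW 532,936,714 ÷ 835.254 = NZD 638,053.47
Profit = NZD 638,053.47 − NZD 633,000.00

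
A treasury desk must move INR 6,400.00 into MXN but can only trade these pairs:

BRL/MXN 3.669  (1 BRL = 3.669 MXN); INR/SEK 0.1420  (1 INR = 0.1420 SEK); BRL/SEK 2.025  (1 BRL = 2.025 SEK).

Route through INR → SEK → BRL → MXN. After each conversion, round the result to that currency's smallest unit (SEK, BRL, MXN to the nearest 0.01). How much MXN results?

MXN 1,646.61

INR 6,400.00 × 0.1420 = SEK 908.80
SEK 908.80 ÷ 2.025 = BRL 448.79
BRL 448.79 × 3.669 = MXN 1,646.61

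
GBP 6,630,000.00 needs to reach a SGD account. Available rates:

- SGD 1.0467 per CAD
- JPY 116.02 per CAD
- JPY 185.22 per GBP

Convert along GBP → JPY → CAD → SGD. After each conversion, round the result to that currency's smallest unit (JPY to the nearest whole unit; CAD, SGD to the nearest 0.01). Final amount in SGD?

SGD 11,078,750.23

GBP 6,630,000.00 × 185.22 = JPY 1,228,008,600
JPY 1,228,008,600 ÷ 116.02 = CAD 10,584,456.13
CAD 10,584,456.13 × 1.0467 = SGD 11,078,750.23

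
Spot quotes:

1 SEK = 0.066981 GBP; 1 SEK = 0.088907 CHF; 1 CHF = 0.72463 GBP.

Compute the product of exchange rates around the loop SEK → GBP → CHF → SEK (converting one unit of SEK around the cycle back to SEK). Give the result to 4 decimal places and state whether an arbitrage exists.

1.0397 (arbitrage exists)

Around SEK → GBP → CHF → SEK: 1 × 0.066981 ÷ 0.72463 ÷ 0.088907 = 1.039679
Product > 1; profitable direction is SEK → GBP → CHF → SEK.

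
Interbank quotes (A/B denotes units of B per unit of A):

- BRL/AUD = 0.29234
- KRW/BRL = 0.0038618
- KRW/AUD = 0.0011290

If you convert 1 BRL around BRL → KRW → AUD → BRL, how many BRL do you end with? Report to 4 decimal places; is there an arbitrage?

Around BRL → KRW → AUD → BRL: 1 ÷ 0.0038618 × 0.0011290 ÷ 0.29234 = 1.000037
Product ≈ 1 (deviation 0.004%, within rounding noise).

1.0000 (no arbitrage)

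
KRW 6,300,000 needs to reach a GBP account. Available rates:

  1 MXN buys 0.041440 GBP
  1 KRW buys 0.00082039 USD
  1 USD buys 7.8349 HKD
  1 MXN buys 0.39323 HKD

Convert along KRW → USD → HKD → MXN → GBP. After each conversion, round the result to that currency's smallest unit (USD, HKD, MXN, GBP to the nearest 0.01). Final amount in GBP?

KRW 6,300,000 × 0.00082039 = USD 5,168.46
USD 5,168.46 × 7.8349 = HKD 40,494.37
HKD 40,494.37 ÷ 0.39323 = MXN 102,978.84
MXN 102,978.84 × 0.041440 = GBP 4,267.44

GBP 4,267.44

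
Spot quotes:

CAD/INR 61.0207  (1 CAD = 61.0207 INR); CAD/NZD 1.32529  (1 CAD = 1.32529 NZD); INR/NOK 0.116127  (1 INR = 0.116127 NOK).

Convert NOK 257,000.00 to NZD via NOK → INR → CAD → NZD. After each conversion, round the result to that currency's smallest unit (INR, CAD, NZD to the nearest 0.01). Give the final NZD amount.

NZD 48,065.52

NOK 257,000.00 ÷ 0.116127 = INR 2,213,094.28
INR 2,213,094.28 ÷ 61.0207 = CAD 36,267.93
CAD 36,267.93 × 1.32529 = NZD 48,065.52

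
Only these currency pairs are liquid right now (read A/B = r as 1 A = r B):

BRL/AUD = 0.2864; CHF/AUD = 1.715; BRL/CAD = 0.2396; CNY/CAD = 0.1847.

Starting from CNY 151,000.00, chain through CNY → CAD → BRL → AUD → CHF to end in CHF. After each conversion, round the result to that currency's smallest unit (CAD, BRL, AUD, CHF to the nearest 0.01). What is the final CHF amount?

CNY 151,000.00 × 0.1847 = CAD 27,889.70
CAD 27,889.70 ÷ 0.2396 = BRL 116,401.09
BRL 116,401.09 × 0.2864 = AUD 33,337.27
AUD 33,337.27 ÷ 1.715 = CHF 19,438.64

CHF 19,438.64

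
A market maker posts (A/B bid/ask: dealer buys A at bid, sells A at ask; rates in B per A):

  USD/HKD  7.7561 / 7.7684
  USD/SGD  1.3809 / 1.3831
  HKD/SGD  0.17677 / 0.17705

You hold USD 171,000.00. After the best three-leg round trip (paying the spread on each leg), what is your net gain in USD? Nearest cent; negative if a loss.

Best loop USD → SGD → HKD → USD:
USD 171,000.00 × 1.3809 (sell USD at bid) = SGD 236,133.90
SGD 236,133.90 ÷ 0.17705 (buy HKD at ask) = HKD 1,333,713.08
HKD 1,333,713.08 ÷ 7.7684 (buy USD at ask) = USD 171,684.40

Net profit: USD 684.40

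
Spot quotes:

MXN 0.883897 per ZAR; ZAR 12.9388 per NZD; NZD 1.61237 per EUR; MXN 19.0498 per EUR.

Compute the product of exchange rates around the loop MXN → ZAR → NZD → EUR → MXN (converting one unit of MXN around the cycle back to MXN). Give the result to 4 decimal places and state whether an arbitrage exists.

Around MXN → ZAR → NZD → EUR → MXN: 1 ÷ 0.883897 ÷ 12.9388 ÷ 1.61237 × 19.0498 = 1.033071
Product > 1; profitable direction is MXN → ZAR → NZD → EUR → MXN.

1.0331 (arbitrage exists)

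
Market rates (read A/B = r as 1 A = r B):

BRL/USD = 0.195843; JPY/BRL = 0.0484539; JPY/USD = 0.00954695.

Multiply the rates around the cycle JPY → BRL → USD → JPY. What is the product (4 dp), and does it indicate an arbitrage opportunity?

0.9940 (arbitrage exists)

Around JPY → BRL → USD → JPY: 1 × 0.0484539 × 0.195843 ÷ 0.00954695 = 0.993967
Product < 1; profitable direction is JPY → USD → BRL → JPY.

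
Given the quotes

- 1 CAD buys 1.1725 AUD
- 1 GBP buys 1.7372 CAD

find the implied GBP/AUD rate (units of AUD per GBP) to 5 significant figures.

GBP/AUD = 2.0369

1 GBP × 1.7372 = 1.7372 CAD
1.7372 CAD × 1.1725 = 2.03687 AUD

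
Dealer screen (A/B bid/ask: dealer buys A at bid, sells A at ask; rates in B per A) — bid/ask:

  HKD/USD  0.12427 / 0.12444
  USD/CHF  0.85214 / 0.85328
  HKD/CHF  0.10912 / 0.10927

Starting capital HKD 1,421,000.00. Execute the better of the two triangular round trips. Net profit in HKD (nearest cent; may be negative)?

Net profit: HKD 39,316.08

Best loop HKD → CHF → USD → HKD:
HKD 1,421,000.00 × 0.10912 (sell HKD at bid) = CHF 155,059.52
CHF 155,059.52 ÷ 0.85328 (buy USD at ask) = USD 181,721.73
USD 181,721.73 ÷ 0.12444 (buy HKD at ask) = HKD 1,460,316.08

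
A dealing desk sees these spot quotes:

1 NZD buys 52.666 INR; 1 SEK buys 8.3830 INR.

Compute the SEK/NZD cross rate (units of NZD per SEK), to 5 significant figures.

1 SEK × 8.3830 = 8.383 INR
8.383 INR ÷ 52.666 = 0.159173 NZD

SEK/NZD = 0.15917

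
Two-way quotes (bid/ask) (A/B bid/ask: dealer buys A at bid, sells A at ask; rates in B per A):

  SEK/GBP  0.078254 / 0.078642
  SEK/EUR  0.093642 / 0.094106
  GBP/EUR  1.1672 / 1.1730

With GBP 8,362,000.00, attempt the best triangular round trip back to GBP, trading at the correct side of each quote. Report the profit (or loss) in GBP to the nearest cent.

Best loop GBP → SEK → EUR → GBP:
GBP 8,362,000.00 ÷ 0.078642 (buy SEK at ask) = SEK 106,329,950.92
SEK 106,329,950.92 × 0.093642 (sell SEK at bid) = EUR 9,956,949.26
EUR 9,956,949.26 ÷ 1.1730 (buy GBP at ask) = GBP 8,488,447.80

Net profit: GBP 126,447.80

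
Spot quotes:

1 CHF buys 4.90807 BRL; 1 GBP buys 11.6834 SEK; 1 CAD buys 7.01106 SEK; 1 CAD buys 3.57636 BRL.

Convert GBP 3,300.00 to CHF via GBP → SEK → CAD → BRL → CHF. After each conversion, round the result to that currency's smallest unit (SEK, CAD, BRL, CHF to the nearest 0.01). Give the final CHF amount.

CHF 4,007.10

GBP 3,300.00 × 11.6834 = SEK 38,555.22
SEK 38,555.22 ÷ 7.01106 = CAD 5,499.20
CAD 5,499.20 × 3.57636 = BRL 19,667.12
BRL 19,667.12 ÷ 4.90807 = CHF 4,007.10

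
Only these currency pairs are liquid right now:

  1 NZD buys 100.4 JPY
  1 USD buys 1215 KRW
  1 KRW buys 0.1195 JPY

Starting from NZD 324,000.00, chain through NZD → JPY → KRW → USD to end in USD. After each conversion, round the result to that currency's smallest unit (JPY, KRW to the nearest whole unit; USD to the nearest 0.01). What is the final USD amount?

USD 224,044.63

NZD 324,000.00 × 100.4 = JPY 32,529,600
JPY 32,529,600 ÷ 0.1195 = KRW 272,214,226
KRW 272,214,226 ÷ 1215 = USD 224,044.63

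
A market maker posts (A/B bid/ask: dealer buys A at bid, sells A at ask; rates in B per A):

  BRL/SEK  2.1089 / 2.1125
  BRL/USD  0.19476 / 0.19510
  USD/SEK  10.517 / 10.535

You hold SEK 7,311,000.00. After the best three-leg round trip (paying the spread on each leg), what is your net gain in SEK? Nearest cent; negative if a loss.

Best loop SEK → USD → BRL → SEK:
SEK 7,311,000.00 ÷ 10.535 (buy USD at ask) = USD 693,972.47
USD 693,972.47 ÷ 0.19510 (buy BRL at ask) = BRL 3,557,009.09
BRL 3,557,009.09 × 2.1089 (sell BRL at bid) = SEK 7,501,376.46

Net profit: SEK 190,376.46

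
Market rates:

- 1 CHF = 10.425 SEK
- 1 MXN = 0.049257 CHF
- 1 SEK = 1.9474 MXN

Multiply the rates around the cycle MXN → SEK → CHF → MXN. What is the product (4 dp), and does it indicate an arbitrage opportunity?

Around MXN → SEK → CHF → MXN: 1 ÷ 1.9474 ÷ 10.425 ÷ 0.049257 = 1.000002
Product ≈ 1 (deviation 0.000%, within rounding noise).

1.0000 (no arbitrage)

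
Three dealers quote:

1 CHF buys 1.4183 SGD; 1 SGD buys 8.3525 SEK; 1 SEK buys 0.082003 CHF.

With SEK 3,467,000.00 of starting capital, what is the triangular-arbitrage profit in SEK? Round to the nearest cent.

Profitable loop is SEK → SGD → CHF → SEK:
SEK 3,467,000.00 ÷ 8.3525 = SGD 415,085.30
SGD 415,085.30 ÷ 1.4183 = CHF 292,663.97
CHF 292,663.97 ÷ 0.082003 = SEK 3,568,942.19
Profit = SEK 3,568,942.19 − SEK 3,467,000.00

Profit: SEK 101,942.19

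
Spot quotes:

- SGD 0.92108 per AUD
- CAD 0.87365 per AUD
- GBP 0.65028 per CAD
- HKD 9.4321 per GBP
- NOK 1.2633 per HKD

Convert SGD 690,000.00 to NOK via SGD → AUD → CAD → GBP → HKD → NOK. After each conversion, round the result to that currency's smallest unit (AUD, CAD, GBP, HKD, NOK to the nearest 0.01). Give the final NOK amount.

NOK 5,071,127.29

SGD 690,000.00 ÷ 0.92108 = AUD 749,120.60
AUD 749,120.60 × 0.87365 = CAD 654,469.21
CAD 654,469.21 × 0.65028 = GBP 425,588.24
GBP 425,588.24 × 9.4321 = HKD 4,014,190.84
HKD 4,014,190.84 × 1.2633 = NOK 5,071,127.29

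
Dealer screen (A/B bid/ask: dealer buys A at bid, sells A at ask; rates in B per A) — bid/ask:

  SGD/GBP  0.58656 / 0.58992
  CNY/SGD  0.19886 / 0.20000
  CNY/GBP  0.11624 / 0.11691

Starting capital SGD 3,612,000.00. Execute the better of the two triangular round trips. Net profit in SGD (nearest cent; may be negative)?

Best loop SGD → GBP → CNY → SGD:
SGD 3,612,000.00 × 0.58656 (sell SGD at bid) = GBP 2,118,654.72
GBP 2,118,654.72 ÷ 0.11691 (buy CNY at ask) = CNY 18,122,100.08
CNY 18,122,100.08 × 0.19886 (sell CNY at bid) = SGD 3,603,760.82

Net result: SGD -8,239.18 (no profitable arbitrage after spreads)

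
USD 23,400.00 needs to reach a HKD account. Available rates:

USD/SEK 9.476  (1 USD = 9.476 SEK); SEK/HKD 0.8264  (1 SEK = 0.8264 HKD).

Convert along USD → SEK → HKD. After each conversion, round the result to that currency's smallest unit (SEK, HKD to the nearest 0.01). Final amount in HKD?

USD 23,400.00 × 9.476 = SEK 221,738.40
SEK 221,738.40 × 0.8264 = HKD 183,244.61

HKD 183,244.61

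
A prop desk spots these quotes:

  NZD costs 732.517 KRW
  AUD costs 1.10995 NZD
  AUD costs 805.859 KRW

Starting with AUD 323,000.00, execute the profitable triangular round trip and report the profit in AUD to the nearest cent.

Profit: AUD 2,885.16

Profitable loop is AUD → NZD → KRW → AUD:
AUD 323,000.00 × 1.10995 = NZD 358,513.85
NZD 358,513.85 × 732.517 = KRW 262,617,490
KRW 262,617,490 ÷ 805.859 = AUD 325,885.16
Profit = AUD 325,885.16 − AUD 323,000.00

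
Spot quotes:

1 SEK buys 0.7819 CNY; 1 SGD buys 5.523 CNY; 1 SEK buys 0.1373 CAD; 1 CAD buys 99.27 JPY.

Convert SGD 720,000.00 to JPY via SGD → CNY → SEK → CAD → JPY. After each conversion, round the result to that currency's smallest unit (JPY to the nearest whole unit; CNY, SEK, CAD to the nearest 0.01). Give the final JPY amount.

SGD 720,000.00 × 5.523 = CNY 3,976,560.00
CNY 3,976,560.00 ÷ 0.7819 = SEK 5,085,765.44
SEK 5,085,765.44 × 0.1373 = CAD 698,275.59
CAD 698,275.59 × 99.27 = JPY 69,317,818

JPY 69,317,818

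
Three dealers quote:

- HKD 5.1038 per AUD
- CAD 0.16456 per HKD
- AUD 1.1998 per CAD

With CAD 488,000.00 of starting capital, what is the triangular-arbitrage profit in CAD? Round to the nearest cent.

Profit: CAD 3,752.53

Profitable loop is CAD → AUD → HKD → CAD:
CAD 488,000.00 × 1.1998 = AUD 585,502.40
AUD 585,502.40 × 5.1038 = HKD 2,988,287.15
HKD 2,988,287.15 × 0.16456 = CAD 491,752.53
Profit = CAD 491,752.53 − CAD 488,000.00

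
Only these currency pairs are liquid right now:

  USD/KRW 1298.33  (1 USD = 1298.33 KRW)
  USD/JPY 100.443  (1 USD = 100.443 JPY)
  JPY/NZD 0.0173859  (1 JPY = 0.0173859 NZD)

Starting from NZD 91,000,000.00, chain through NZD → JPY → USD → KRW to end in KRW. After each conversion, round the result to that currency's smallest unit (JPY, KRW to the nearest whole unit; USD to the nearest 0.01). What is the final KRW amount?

NZD 91,000,000.00 ÷ 0.0173859 = JPY 5,234,126,505
JPY 5,234,126,505 ÷ 100.443 = USD 52,110,415.91
USD 52,110,415.91 × 1298.33 = KRW 67,656,516,288

KRW 67,656,516,288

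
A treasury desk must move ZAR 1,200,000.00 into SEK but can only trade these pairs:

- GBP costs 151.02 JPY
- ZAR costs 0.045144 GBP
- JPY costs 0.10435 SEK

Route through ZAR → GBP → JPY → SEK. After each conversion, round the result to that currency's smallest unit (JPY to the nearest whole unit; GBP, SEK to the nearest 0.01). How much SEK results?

ZAR 1,200,000.00 × 0.045144 = GBP 54,172.80
GBP 54,172.80 × 151.02 = JPY 8,181,176
JPY 8,181,176 × 0.10435 = SEK 853,705.72

SEK 853,705.72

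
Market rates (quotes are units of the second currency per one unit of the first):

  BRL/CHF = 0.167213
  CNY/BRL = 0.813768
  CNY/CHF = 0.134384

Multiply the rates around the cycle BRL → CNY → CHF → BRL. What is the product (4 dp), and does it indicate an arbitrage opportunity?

Around BRL → CNY → CHF → BRL: 1 ÷ 0.813768 × 0.134384 ÷ 0.167213 = 0.987591
Product < 1; profitable direction is BRL → CHF → CNY → BRL.

0.9876 (arbitrage exists)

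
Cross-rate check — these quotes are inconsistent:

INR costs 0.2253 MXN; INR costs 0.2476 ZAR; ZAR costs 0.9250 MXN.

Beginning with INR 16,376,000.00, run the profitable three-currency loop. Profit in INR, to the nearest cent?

Profitable loop is INR → ZAR → MXN → INR:
INR 16,376,000.00 × 0.2476 = ZAR 4,054,697.60
ZAR 4,054,697.60 × 0.9250 = MXN 3,750,595.28
MXN 3,750,595.28 ÷ 0.2253 = INR 16,647,116.20
Profit = INR 16,647,116.20 − INR 16,376,000.00

Profit: INR 271,116.20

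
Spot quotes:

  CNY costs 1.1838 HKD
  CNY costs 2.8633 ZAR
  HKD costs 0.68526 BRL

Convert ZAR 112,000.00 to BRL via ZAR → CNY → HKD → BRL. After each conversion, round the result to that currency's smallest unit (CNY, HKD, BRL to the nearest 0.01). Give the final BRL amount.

BRL 31,731.09

ZAR 112,000.00 ÷ 2.8633 = CNY 39,115.71
CNY 39,115.71 × 1.1838 = HKD 46,305.18
HKD 46,305.18 × 0.68526 = BRL 31,731.09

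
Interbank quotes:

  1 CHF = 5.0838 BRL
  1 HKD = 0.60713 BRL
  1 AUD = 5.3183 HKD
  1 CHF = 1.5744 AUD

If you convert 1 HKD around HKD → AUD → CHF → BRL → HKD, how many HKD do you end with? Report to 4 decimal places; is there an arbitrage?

Around HKD → AUD → CHF → BRL → HKD: 1 ÷ 5.3183 ÷ 1.5744 × 5.0838 ÷ 0.60713 = 1.000043
Product ≈ 1 (deviation 0.004%, within rounding noise).

1.0000 (no arbitrage)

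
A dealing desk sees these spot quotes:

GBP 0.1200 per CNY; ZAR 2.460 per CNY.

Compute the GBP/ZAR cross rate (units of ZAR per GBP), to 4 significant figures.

GBP/ZAR = 20.50

1 GBP ÷ 0.1200 = 8.33333 CNY
8.33333 CNY × 2.460 = 20.5 ZAR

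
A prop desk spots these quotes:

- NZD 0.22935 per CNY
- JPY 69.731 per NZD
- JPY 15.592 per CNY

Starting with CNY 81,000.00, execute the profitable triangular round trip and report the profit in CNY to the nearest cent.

Profit: CNY 2,082.17

Profitable loop is CNY → NZD → JPY → CNY:
CNY 81,000.00 × 0.22935 = NZD 18,577.35
NZD 18,577.35 × 69.731 = JPY 1,295,417
JPY 1,295,417 ÷ 15.592 = CNY 83,082.17
Profit = CNY 83,082.17 − CNY 81,000.00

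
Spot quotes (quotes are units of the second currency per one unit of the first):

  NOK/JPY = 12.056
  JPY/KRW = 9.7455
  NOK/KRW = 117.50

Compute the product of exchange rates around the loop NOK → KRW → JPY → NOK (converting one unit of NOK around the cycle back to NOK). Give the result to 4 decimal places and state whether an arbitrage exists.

1.0001 (no arbitrage)

Around NOK → KRW → JPY → NOK: 1 × 117.50 ÷ 9.7455 ÷ 12.056 = 1.000070
Product ≈ 1 (deviation 0.007%, within rounding noise).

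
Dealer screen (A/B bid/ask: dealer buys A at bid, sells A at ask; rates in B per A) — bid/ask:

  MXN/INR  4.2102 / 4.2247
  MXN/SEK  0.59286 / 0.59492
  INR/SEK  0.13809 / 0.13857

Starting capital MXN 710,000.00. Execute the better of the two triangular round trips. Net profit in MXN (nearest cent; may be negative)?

Best loop MXN → SEK → INR → MXN:
MXN 710,000.00 × 0.59286 (sell MXN at bid) = SEK 420,930.60
SEK 420,930.60 ÷ 0.13857 (buy INR at ask) = INR 3,037,674.82
INR 3,037,674.82 ÷ 4.2247 (buy MXN at ask) = MXN 719,027.34

Net profit: MXN 9,027.34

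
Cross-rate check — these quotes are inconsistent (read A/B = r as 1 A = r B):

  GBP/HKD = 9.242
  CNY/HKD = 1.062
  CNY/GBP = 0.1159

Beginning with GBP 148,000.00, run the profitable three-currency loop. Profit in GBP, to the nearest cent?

Profitable loop is GBP → HKD → CNY → GBP:
GBP 148,000.00 × 9.242 = HKD 1,367,816.00
HKD 1,367,816.00 ÷ 1.062 = CNY 1,287,962.34
CNY 1,287,962.34 × 0.1159 = GBP 149,274.83
Profit = GBP 149,274.83 − GBP 148,000.00

Profit: GBP 1,274.83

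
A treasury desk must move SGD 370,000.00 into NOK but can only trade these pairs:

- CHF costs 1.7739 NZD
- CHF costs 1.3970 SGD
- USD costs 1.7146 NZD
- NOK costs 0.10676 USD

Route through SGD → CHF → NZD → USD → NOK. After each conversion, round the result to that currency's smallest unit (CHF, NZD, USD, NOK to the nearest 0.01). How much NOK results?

SGD 370,000.00 ÷ 1.3970 = CHF 264,853.26
CHF 264,853.26 × 1.7739 = NZD 469,823.20
NZD 469,823.20 ÷ 1.7146 = USD 274,013.30
USD 274,013.30 ÷ 0.10676 = NOK 2,566,628.89

NOK 2,566,628.89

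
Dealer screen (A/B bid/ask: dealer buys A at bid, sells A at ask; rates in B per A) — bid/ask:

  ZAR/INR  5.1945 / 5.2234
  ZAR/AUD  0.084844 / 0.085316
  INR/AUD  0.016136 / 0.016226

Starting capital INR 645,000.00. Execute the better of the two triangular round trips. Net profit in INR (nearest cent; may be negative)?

Net profit: INR 678.16

Best loop INR → ZAR → AUD → INR:
INR 645,000.00 ÷ 5.2234 (buy ZAR at ask) = ZAR 123,482.79
ZAR 123,482.79 × 0.084844 (sell ZAR at bid) = AUD 10,476.77
AUD 10,476.77 ÷ 0.016226 (buy INR at ask) = INR 645,678.16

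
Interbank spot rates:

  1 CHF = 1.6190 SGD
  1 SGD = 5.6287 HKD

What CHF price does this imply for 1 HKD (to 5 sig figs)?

1 HKD ÷ 5.6287 = 0.177661 SGD
0.177661 SGD ÷ 1.6190 = 0.109735 CHF

HKD/CHF = 0.10973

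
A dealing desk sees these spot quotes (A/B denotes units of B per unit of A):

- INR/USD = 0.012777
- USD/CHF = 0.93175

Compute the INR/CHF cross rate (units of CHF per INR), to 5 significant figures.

INR/CHF = 0.011905

1 INR × 0.012777 = 0.012777 USD
0.012777 USD × 0.93175 = 0.011905 CHF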